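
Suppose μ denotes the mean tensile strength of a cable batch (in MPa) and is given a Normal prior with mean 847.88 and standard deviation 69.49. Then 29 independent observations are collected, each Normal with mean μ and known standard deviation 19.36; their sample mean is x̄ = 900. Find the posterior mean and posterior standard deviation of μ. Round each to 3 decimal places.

Posterior mean ≈ 899.861; posterior SD ≈ 3.590

Prior precision 1/τ₀² = 1/69.49² = 0.00020709; data precision n/σ² = 29/19.36² = 0.0773726.
Posterior precision = 0.00020709 + 0.0773726 = 0.0775797, giving posterior SD = 1/√0.0775797 = 3.590.
Posterior mean = (0.00020709·847.88 + 0.0773726·900) / 0.0775797 = 899.861.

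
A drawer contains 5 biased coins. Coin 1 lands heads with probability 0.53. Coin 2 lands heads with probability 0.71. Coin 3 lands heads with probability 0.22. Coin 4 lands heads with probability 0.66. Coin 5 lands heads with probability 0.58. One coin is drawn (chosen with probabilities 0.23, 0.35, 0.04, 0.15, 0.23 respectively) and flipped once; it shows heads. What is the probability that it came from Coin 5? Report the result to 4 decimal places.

Posterior probability ≈ 0.2181

Tabulate prior·likelihood by source: [1] prior 0.23, lik 0.53, product 0.1219; [2] prior 0.35, lik 0.71, product 0.2485; [3] prior 0.04, lik 0.22, product 0.008800; [4] prior 0.15, lik 0.66, product 0.09900; [5] prior 0.23, lik 0.58, product 0.1334.
Normalizing constant = 0.61160; the posterior for Coin 5 is its product over the sum, 0.1334/0.61160 = 0.2181.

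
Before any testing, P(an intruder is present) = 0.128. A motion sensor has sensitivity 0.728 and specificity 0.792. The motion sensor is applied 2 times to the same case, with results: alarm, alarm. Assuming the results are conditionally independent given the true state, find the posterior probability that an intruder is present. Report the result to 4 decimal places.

Posterior P(H) ≈ 0.6426

With H the event that an intruder is present, the joint likelihood of the observed sequence is P(data|H) = 0.728·0.728 = 0.52998 and P(data|¬H) = 0.208·0.208 = 0.043264.
Bayes: P(H|data) = 0.128·0.52998 / (0.128·0.52998 + 0.872·0.043264) = 0.067838/0.10556 = 0.6426.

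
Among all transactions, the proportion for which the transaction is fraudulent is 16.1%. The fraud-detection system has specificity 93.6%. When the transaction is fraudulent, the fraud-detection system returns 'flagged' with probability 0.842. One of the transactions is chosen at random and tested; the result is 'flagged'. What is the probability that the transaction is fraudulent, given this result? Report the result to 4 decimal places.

P(H | E) ≈ 0.7163

Let H be the event that the transaction is fraudulent. P(H) = 0.161, so P(¬H) = 0.839. With E the 'flagged' result, P(E|H) = 0.842 and P(E|¬H) = 0.064.
P(E) = 0.842·0.161 + 0.064·0.839 = 0.13556 + 0.053696 = 0.18926.
By Bayes' theorem, P(H|E) = 0.13556 / 0.18926 = 0.7163.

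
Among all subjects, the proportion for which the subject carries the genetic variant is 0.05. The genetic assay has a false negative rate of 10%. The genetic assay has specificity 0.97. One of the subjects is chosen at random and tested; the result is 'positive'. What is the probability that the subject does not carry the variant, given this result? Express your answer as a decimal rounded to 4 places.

Let H be the event that the subject carries the genetic variant. P(H) = 0.05, so P(¬H) = 0.95. With E the 'positive' result, P(E|H) = 0.9 and P(E|¬H) = 0.03.
P(E) = 0.9·0.05 + 0.03·0.95 = 0.045000 + 0.028500 = 0.073500.
By Bayes' theorem, P(H|E) = 0.045000 / 0.073500 = 0.6122. Hence P(¬H|E) = 1 − 0.6122 = 0.3878.

P(¬H | E) ≈ 0.3878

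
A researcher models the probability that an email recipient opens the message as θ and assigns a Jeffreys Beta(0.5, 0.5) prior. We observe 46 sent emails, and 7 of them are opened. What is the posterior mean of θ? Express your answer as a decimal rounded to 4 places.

Posterior mean ≈ 0.1596

Observing 7 successes and 39 failures updates Beta(0.5, 0.5) by adding the success and failure counts to the two shape parameters: α = 0.5+7 = 7.5, β = 0.5+39 = 39.5.
Posterior mean = α/(α+β) = 7.5/47 = 0.1596.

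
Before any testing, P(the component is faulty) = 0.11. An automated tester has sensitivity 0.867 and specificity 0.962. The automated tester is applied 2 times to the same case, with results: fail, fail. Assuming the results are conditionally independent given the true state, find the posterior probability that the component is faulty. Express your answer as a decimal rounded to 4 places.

Posterior P(H) ≈ 0.9847

With H the event that the component is faulty, the joint likelihood of the observed sequence is P(data|H) = 0.867·0.867 = 0.75169 and P(data|¬H) = 0.038·0.038 = 0.0014440.
Bayes: P(H|data) = 0.11·0.75169 / (0.11·0.75169 + 0.89·0.0014440) = 0.082686/0.083971 = 0.9847.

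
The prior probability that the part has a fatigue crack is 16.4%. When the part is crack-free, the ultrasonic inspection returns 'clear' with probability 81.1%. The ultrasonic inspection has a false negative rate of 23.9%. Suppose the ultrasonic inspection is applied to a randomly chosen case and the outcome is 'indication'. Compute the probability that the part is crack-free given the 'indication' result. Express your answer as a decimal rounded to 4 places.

P(¬H | E) ≈ 0.5587

Write H for 'the part has a fatigue crack'. Prior odds H:¬H = 0.164/0.836 = 0.19617. For the 'indication' outcome, the likelihood ratio is 0.761/0.189 = 4.0265.
Posterior odds = 0.19617 × 4.0265 = 0.78988, so P(H|E) = 0.78988/(1+0.78988) = 0.4413. Then P(¬H|E) = 1 − 0.4413 = 0.5587.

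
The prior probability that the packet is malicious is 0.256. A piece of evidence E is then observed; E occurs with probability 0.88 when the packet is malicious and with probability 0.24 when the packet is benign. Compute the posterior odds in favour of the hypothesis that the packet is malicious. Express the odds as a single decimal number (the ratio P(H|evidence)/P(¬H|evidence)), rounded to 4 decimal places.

Posterior odds ≈ 1.2616

Prior odds = 0.256/(1−0.256) = 0.34409.
Likelihood ratio for E = 0.88/0.24 = 3.6667.
Posterior odds = prior odds × LR = 1.2616.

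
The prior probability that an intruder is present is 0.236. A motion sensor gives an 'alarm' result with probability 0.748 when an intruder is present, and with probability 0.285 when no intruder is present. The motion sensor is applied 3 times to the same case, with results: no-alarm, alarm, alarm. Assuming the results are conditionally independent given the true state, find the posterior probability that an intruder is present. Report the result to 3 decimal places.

Posterior P(H) ≈ 0.429

Let H be the event that an intruder is present; start with P(H) = 0.236. P('alarm'|H) = 0.748, P('alarm'|¬H) = 0.285.
Update on result 1 ('no-alarm'): P(H) ← 0.252·0.2360 / (0.252·0.2360 + 0.715·0.7640) = 0.059472/0.60573 = 0.0982.
Update on result 2 ('alarm'): P(H) ← 0.748·0.0982 / (0.748·0.0982 + 0.285·0.9018) = 0.073440/0.33046 = 0.2222.
Update on result 3 ('alarm'): P(H) ← 0.748·0.2222 / (0.748·0.2222 + 0.285·0.7778) = 0.16623/0.38790 = 0.4286.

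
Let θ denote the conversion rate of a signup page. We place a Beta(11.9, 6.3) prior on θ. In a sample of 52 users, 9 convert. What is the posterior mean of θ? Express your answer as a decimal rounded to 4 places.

The binomial likelihood is conjugate to the Beta prior: with 9 successes and 43 failures, the posterior is Beta(11.9+9, 6.3+43) = Beta(20.9, 49.3).
Posterior mean = α/(α+β) = 20.9/70.2 = 0.2977.

Posterior mean ≈ 0.2977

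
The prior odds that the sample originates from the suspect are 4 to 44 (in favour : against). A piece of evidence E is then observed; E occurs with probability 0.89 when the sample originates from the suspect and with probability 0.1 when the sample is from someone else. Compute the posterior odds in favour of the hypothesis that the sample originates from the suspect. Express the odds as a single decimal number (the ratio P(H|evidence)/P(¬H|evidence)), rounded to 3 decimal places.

Posterior odds ≈ 0.809

Prior odds = 4/44 = 0.090909.
Likelihood ratio for E = 0.89/0.1 = 8.9000.
Posterior odds = prior odds × LR = 0.80909.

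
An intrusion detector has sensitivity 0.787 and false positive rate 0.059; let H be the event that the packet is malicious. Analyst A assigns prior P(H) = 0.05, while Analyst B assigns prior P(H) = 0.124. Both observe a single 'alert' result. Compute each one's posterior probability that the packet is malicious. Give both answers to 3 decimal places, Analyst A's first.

Analyst A: 0.412; Analyst B: 0.654

The likelihood ratio for an 'alert' result is 0.787/0.059 = 13.339.
Analyst A: prior odds 0.05/0.95 = 0.052632; posterior odds 0.70205; posterior probability 0.412.
Analyst B: prior odds 0.124/0.876 = 0.14155; posterior odds 1.8882; posterior probability 0.654.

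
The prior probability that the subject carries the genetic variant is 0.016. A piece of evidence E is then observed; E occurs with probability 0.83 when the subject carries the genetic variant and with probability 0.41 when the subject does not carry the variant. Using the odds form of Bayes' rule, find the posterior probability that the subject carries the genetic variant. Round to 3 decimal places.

Posterior probability ≈ 0.032

Prior odds = 0.016/(1−0.016) = 0.016260.
Likelihood ratio for E = 0.83/0.41 = 2.0244.
Posterior odds = prior odds × LR = 0.032917.
Posterior probability = odds/(1+odds) = 0.032917/1.0329 = 0.032.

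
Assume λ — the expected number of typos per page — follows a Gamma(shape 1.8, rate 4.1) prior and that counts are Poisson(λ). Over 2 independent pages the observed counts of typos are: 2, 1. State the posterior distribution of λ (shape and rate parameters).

Posterior: Gamma(shape=4.8, rate=6.1)

The Poisson likelihood adds the total count to the shape and the number of exposure periods to the rate. Here ∑xᵢ = 3 and n = 2, so shape 1.8→4.8 and rate 4.1→6.1.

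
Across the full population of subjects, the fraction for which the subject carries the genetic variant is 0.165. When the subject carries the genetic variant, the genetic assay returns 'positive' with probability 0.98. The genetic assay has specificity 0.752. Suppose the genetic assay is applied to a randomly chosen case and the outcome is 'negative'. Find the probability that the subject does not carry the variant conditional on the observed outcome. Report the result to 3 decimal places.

Let H be the event that the subject carries the genetic variant. P(H) = 0.165, so P(¬H) = 0.835. With E the 'negative' result, P(E|H) = 0.02 and P(E|¬H) = 0.752.
P(E) = 0.02·0.165 + 0.752·0.835 = 0.0033000 + 0.62792 = 0.63122.
By Bayes' theorem, P(H|E) = 0.0033000 / 0.63122 = 0.005. Hence P(¬H|E) = 1 − 0.005 = 0.995.

P(¬H | E) ≈ 0.995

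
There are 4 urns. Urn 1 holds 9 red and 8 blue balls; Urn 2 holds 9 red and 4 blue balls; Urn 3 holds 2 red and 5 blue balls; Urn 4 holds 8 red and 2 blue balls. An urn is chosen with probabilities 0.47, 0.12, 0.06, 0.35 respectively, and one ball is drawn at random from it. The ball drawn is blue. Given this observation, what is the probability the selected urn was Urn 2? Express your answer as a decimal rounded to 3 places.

P(blue|Urn 1) = 0.4706; P(blue|Urn 2) = 0.3077; P(blue|Urn 3) = 0.7143; P(blue|Urn 4) = 0.2.
Prior × likelihood for each source: 0.47·0.4706=0.2212, 0.12·0.3077=0.03692, 0.06·0.7143=0.04286, 0.35·0.2=0.07000. Summing gives P(blue) = 0.37096.
P(Urn 2 | blue) = 0.03692 / 0.37096 = 0.100.

Posterior probability ≈ 0.100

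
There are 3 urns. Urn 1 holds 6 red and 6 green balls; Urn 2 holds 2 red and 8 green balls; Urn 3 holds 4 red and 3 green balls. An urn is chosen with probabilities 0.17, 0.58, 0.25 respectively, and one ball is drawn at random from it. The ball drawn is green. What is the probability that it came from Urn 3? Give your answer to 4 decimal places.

Posterior probability ≈ 0.1633

P(green|Urn 1) = 0.5; P(green|Urn 2) = 0.8; P(green|Urn 3) = 0.4286.
Prior × likelihood for each source: 0.17·0.5=0.08500, 0.58·0.8=0.4640, 0.25·0.4286=0.1071. Summing gives P(green) = 0.65614.
P(Urn 3 | green) = 0.1071 / 0.65614 = 0.1633.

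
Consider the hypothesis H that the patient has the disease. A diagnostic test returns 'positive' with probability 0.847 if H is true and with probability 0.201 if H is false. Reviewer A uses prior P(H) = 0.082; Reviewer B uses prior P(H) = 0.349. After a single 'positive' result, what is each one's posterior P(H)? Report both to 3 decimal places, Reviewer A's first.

P('+'|H) = 0.847, P('+'|¬H) = 0.201.
Reviewer A: numerator 0.847·0.082 = 0.069454; evidence = 0.069454+0.201·0.918 = 0.25397; posterior = 0.273.
Reviewer B: numerator 0.847·0.349 = 0.29560; evidence = 0.29560+0.201·0.651 = 0.42645; posterior = 0.693.

Reviewer A: 0.273; Reviewer B: 0.693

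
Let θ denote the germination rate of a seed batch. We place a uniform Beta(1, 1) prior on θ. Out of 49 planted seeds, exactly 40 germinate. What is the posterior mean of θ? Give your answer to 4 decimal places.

Observing 40 successes and 9 failures updates Beta(1, 1) by adding the success and failure counts to the two shape parameters: α = 1+40 = 41, β = 1+9 = 10.
E[θ | data] = 41/(41+10) = 0.8039.

Posterior mean ≈ 0.8039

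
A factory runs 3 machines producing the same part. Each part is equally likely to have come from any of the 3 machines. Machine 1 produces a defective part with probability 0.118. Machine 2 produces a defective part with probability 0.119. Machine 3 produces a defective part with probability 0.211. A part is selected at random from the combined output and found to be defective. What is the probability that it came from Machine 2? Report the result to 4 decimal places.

Posterior probability ≈ 0.2656

P(defective|M1) = 0.118; P(defective|M2) = 0.119; P(defective|M3) = 0.211.
Prior × likelihood for each source: 0.333333·0.118=0.03933, 0.333333·0.119=0.03967, 0.333333·0.211=0.07033. Summing gives P(defective) = 0.14933.
P(Machine 2 | defective) = 0.03967 / 0.14933 = 0.2656.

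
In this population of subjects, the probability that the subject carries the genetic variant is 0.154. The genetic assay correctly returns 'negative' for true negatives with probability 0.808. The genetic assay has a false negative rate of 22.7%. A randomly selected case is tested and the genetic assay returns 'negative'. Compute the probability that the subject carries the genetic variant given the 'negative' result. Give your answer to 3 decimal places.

P(H | E) ≈ 0.049

Write H for 'the subject carries the genetic variant'. Prior odds H:¬H = 0.154/0.846 = 0.18203. For the 'negative' outcome, the likelihood ratio is 0.227/0.808 = 0.28094.
Posterior odds = 0.18203 × 0.28094 = 0.051140, so P(H|E) = 0.051140/(1+0.051140) = 0.049.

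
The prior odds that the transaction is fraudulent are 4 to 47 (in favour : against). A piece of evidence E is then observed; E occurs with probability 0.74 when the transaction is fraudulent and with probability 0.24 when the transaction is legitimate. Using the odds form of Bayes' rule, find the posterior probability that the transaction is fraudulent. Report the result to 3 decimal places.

Posterior probability ≈ 0.208

Prior odds = 4/47 = 0.085106. In log-odds, ln(0.085106) = -2.4639.
Add log likelihood ratio: ln(3.0833) = 1.1260.
Posterior log-odds = -1.3378, so posterior odds = exp(-1.3378) = 0.26241. Converting, P(H|E) = 0.26241/1.2624 = 0.208.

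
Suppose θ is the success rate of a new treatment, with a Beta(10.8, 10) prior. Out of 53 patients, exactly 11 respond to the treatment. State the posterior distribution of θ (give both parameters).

The binomial likelihood is conjugate to the Beta prior: with 11 successes and 42 failures, the posterior is Beta(10.8+11, 10+42) = Beta(21.8, 52).

Posterior: Beta(21.8, 52)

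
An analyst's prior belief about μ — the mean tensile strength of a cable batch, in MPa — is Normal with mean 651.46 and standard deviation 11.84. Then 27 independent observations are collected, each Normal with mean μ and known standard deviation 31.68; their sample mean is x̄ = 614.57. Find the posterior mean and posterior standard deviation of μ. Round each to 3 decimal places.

Posterior mean ≈ 622.302; posterior SD ≈ 5.420

Prior precision 1/τ₀² = 1/11.84² = 0.00713340; data precision n/σ² = 27/31.68² = 0.0269025.
Posterior precision = 0.00713340 + 0.0269025 = 0.0340359, giving posterior SD = 1/√0.0340359 = 5.420.
Posterior mean = (0.00713340·651.46 + 0.0269025·614.57) / 0.0340359 = 622.302.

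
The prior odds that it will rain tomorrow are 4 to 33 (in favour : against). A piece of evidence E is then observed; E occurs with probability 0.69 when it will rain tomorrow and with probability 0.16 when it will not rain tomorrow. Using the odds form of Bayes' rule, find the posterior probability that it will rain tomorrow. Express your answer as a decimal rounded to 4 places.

Posterior probability ≈ 0.3433

Prior odds = 4/33 = 0.12121. In log-odds, ln(0.12121) = -2.1102.
Add log likelihood ratio: ln(4.3125) = 1.4615.
Posterior log-odds = -0.64870, so posterior odds = exp(-0.64870) = 0.52273. Converting, P(H|E) = 0.52273/1.5227 = 0.3433.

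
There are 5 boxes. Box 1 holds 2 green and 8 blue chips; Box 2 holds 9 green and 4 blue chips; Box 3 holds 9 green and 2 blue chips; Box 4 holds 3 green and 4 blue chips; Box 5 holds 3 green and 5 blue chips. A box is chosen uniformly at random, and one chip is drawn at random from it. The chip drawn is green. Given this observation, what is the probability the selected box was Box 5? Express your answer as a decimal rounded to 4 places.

Posterior probability ≈ 0.1492

Tabulate prior·likelihood by source: [1] prior 0.2, lik 0.2, product 0.04000; [2] prior 0.2, lik 0.6923, product 0.1385; [3] prior 0.2, lik 0.8182, product 0.1636; [4] prior 0.2, lik 0.4286, product 0.08571; [5] prior 0.2, lik 0.375, product 0.07500.
Normalizing constant = 0.50281; the posterior for Box 5 is its product over the sum, 0.07500/0.50281 = 0.1492.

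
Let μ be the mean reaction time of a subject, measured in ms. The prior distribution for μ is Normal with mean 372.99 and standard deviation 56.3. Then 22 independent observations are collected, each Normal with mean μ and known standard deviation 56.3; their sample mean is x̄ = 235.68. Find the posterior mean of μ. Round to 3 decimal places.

With known σ, the Normal prior is conjugate. Weight on the data is w = (n/σ²)/(n/σ² + 1/τ₀²) = 0.00694074/(0.00694074+0.00031549) = 0.95652.
Posterior mean = w·x̄ + (1−w)·μ₀ = 0.95652·235.68 + 0.043478·372.99 = 241.650.

Posterior mean ≈ 241.650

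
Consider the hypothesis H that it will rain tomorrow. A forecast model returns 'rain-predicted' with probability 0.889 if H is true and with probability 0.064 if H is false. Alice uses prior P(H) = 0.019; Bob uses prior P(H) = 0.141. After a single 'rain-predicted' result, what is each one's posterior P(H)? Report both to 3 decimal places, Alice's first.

P('+'|H) = 0.889, P('+'|¬H) = 0.064.
Alice: numerator 0.889·0.019 = 0.016891; evidence = 0.016891+0.064·0.981 = 0.079675; posterior = 0.212.
Bob: numerator 0.889·0.141 = 0.12535; evidence = 0.12535+0.064·0.859 = 0.18032; posterior = 0.695.

Alice: 0.212; Bob: 0.695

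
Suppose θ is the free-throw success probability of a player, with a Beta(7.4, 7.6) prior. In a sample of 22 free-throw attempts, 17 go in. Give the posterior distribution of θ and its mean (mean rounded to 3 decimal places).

Observing 17 successes and 5 failures updates Beta(7.4, 7.6) by adding the success and failure counts to the two shape parameters: α = 7.4+17 = 24.4, β = 7.6+5 = 12.6.
E[θ | data] = 24.4/(24.4+12.6) = 0.659.

Posterior: Beta(24.4, 12.6); mean ≈ 0.659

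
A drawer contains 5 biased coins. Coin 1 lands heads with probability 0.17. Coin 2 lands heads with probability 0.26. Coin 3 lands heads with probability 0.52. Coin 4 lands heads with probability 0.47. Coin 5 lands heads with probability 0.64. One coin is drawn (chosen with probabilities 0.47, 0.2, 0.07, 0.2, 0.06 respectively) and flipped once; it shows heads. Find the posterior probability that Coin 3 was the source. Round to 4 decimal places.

Posterior probability ≈ 0.1211

P(heads|C1) = 0.17; P(heads|C2) = 0.26; P(heads|C3) = 0.52; P(heads|C4) = 0.47; P(heads|C5) = 0.64.
Prior × likelihood for each source: 0.47·0.17=0.07990, 0.2·0.26=0.05200, 0.07·0.52=0.03640, 0.2·0.47=0.09400, 0.06·0.64=0.03840. Summing gives P(heads) = 0.30070.
P(Coin 3 | heads) = 0.03640 / 0.30070 = 0.1211.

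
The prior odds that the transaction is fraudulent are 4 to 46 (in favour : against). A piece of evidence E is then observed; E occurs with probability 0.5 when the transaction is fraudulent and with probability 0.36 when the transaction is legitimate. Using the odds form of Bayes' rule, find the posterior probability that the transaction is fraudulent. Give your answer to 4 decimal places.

Prior odds = 4/46 = 0.086957. In log-odds, ln(0.086957) = -2.4423.
Add log likelihood ratio: ln(1.3889) = 0.32850.
Posterior log-odds = -2.1138, so posterior odds = exp(-2.1138) = 0.12077. Converting, P(H|E) = 0.12077/1.1208 = 0.1078.

Posterior probability ≈ 0.1078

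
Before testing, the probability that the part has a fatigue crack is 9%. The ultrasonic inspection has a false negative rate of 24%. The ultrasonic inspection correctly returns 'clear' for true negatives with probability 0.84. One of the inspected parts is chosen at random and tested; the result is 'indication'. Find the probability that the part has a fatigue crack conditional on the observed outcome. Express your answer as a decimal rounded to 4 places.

Write H for 'the part has a fatigue crack'. Prior odds H:¬H = 0.09/0.91 = 0.098901. For the 'indication' outcome, the likelihood ratio is 0.76/0.16 = 4.7500.
Posterior odds = 0.098901 × 4.7500 = 0.46978, so P(H|E) = 0.46978/(1+0.46978) = 0.3196.

P(H | E) ≈ 0.3196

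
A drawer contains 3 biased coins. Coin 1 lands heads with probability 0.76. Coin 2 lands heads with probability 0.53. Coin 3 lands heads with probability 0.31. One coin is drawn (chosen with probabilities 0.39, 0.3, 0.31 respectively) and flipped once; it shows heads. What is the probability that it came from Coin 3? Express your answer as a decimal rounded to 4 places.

P(heads|C1) = 0.76; P(heads|C2) = 0.53; P(heads|C3) = 0.31.
Prior × likelihood for each source: 0.39·0.76=0.2964, 0.3·0.53=0.1590, 0.31·0.31=0.09610. Summing gives P(heads) = 0.55150.
P(Coin 3 | heads) = 0.09610 / 0.55150 = 0.1743.

Posterior probability ≈ 0.1743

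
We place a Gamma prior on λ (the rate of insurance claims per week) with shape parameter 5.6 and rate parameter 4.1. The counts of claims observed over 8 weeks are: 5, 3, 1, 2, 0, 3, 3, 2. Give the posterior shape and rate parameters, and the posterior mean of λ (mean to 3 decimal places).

Posterior: Gamma(shape=24.6, rate=12.1); mean ≈ 2.033

The Poisson likelihood adds the total count to the shape and the number of exposure periods to the rate. Here ∑xᵢ = 19 and n = 8, so shape 5.6→24.6 and rate 4.1→12.1.
E[λ | data] = 24.6/12.1 = 2.033.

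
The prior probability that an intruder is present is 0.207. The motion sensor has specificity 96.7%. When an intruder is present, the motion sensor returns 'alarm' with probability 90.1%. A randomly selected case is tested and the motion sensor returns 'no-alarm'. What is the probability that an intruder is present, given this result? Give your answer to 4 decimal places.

Let H be the event that an intruder is present. P(H) = 0.207, so P(¬H) = 0.793. With E the 'no-alarm' result, P(E|H) = 0.099 and P(E|¬H) = 0.967.
P(E) = 0.099·0.207 + 0.967·0.793 = 0.020493 + 0.76683 = 0.78732.
By Bayes' theorem, P(H|E) = 0.020493 / 0.78732 = 0.0260.

P(H | E) ≈ 0.0260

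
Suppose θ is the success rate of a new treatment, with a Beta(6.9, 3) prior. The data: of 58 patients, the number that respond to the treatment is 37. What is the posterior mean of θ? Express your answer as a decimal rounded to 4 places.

The binomial likelihood is conjugate to the Beta prior: with 37 successes and 21 failures, the posterior is Beta(6.9+37, 3+21) = Beta(43.9, 24).
E[θ | data] = 43.9/(43.9+24) = 0.6465.

Posterior mean ≈ 0.6465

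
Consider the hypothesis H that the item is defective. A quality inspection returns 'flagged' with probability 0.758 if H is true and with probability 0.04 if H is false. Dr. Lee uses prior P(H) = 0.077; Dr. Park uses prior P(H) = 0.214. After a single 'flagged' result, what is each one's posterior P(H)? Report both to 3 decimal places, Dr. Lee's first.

The likelihood ratio for a 'flagged' result is 0.758/0.04 = 18.950.
Dr. Lee: prior odds 0.077/0.923 = 0.083424; posterior odds 1.5809; posterior probability 0.613.
Dr. Park: prior odds 0.214/0.786 = 0.27226; posterior odds 5.1594; posterior probability 0.838.

Dr. Lee: 0.613; Dr. Park: 0.838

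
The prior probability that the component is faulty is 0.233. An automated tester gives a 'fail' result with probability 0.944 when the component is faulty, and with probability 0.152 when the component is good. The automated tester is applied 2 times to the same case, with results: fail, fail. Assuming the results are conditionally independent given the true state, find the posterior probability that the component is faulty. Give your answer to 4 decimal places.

Let H be the event that the component is faulty; start with P(H) = 0.233. P('fail'|H) = 0.944, P('fail'|¬H) = 0.152.
Update on result 1 ('fail'): P(H) ← 0.944·0.2330 / (0.944·0.2330 + 0.152·0.7670) = 0.21995/0.33654 = 0.6536.
Update on result 2 ('fail'): P(H) ← 0.944·0.6536 / (0.944·0.6536 + 0.152·0.3464) = 0.61698/0.66963 = 0.9214.

Posterior P(H) ≈ 0.9214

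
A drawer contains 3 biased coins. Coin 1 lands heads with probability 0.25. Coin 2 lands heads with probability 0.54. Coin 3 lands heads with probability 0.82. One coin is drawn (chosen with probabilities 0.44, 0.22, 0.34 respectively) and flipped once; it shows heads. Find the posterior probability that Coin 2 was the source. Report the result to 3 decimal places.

Tabulate prior·likelihood by source: [1] prior 0.44, lik 0.25, product 0.1100; [2] prior 0.22, lik 0.54, product 0.1188; [3] prior 0.34, lik 0.82, product 0.2788.
Normalizing constant = 0.50760; the posterior for Coin 2 is its product over the sum, 0.1188/0.50760 = 0.234.

Posterior probability ≈ 0.234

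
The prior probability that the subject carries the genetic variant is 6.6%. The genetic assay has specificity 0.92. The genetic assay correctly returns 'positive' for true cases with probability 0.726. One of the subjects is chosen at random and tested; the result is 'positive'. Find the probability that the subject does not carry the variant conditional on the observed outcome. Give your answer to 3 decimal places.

Write H for 'the subject carries the genetic variant'. Prior odds H:¬H = 0.066/0.934 = 0.070664. For the 'positive' outcome, the likelihood ratio is 0.726/0.08 = 9.0750.
Posterior odds = 0.070664 × 9.0750 = 0.64127, so P(H|E) = 0.64127/(1+0.64127) = 0.391. Then P(¬H|E) = 1 − 0.391 = 0.609.

P(¬H | E) ≈ 0.609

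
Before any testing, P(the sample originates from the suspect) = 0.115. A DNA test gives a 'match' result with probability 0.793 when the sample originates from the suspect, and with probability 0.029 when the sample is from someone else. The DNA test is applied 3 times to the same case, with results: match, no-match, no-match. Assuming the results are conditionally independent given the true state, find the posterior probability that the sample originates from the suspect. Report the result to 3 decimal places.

Posterior P(H) ≈ 0.139

With H the event that the sample originates from the suspect, the joint likelihood of the observed sequence is P(data|H) = 0.793·0.207·0.207 = 0.033979 and P(data|¬H) = 0.029·0.971·0.971 = 0.027342.
Bayes: P(H|data) = 0.115·0.033979 / (0.115·0.033979 + 0.885·0.027342) = 0.0039076/0.028106 = 0.1390.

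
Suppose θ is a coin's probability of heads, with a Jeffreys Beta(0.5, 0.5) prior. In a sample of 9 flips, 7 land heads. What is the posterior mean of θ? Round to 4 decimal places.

Posterior mean ≈ 0.7500

Observing 7 successes and 2 failures updates Beta(0.5, 0.5) by adding the success and failure counts to the two shape parameters: α = 0.5+7 = 7.5, β = 0.5+2 = 2.5.
E[θ | data] = 7.5/(7.5+2.5) = 0.7500.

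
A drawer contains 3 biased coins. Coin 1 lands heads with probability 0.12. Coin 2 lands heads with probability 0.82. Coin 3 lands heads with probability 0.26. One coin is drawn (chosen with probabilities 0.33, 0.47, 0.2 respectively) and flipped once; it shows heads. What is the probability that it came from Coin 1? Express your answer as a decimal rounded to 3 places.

Posterior probability ≈ 0.083

Tabulate prior·likelihood by source: [1] prior 0.33, lik 0.12, product 0.03960; [2] prior 0.47, lik 0.82, product 0.3854; [3] prior 0.2, lik 0.26, product 0.05200.
Normalizing constant = 0.47700; the posterior for Coin 1 is its product over the sum, 0.03960/0.47700 = 0.083.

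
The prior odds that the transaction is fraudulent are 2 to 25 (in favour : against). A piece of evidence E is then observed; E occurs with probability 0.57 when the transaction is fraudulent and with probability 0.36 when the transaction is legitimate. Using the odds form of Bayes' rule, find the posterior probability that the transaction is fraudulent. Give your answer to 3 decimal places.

Prior odds = 2/25 = 0.080000.
Likelihood ratio for E = 0.57/0.36 = 1.5833.
Posterior odds = prior odds × LR = 0.12667.
Posterior probability = odds/(1+odds) = 0.12667/1.1267 = 0.112.

Posterior probability ≈ 0.112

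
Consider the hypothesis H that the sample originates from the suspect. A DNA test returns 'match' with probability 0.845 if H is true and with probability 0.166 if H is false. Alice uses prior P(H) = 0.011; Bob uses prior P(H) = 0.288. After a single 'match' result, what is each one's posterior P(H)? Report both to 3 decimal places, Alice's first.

Alice: 0.054; Bob: 0.673

The likelihood ratio for a 'match' result is 0.845/0.166 = 5.0904.
Alice: prior odds 0.011/0.989 = 0.011122; posterior odds 0.056617; posterior probability 0.054.
Bob: prior odds 0.288/0.712 = 0.40449; posterior odds 2.0590; posterior probability 0.673.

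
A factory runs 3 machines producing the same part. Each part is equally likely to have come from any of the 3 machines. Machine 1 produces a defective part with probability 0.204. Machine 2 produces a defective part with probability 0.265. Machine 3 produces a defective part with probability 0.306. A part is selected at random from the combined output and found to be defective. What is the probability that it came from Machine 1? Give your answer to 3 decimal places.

Posterior probability ≈ 0.263

Tabulate prior·likelihood by source: [1] prior 0.333333, lik 0.204, product 0.06800; [2] prior 0.333333, lik 0.265, product 0.08833; [3] prior 0.333333, lik 0.306, product 0.1020.
Normalizing constant = 0.25833; the posterior for Machine 1 is its product over the sum, 0.06800/0.25833 = 0.263.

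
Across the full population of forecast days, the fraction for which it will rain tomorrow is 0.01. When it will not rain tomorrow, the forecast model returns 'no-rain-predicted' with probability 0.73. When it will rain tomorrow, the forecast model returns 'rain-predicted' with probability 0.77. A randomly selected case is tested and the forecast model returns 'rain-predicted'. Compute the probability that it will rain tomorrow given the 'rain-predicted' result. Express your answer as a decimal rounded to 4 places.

P(H | E) ≈ 0.0280

Let H be the event that it will rain tomorrow. P(H) = 0.01, so P(¬H) = 0.99. With E the 'rain-predicted' result, P(E|H) = 0.77 and P(E|¬H) = 0.27.
P(E) = 0.77·0.01 + 0.27·0.99 = 0.0077000 + 0.26730 = 0.27500.
By Bayes' theorem, P(H|E) = 0.0077000 / 0.27500 = 0.0280.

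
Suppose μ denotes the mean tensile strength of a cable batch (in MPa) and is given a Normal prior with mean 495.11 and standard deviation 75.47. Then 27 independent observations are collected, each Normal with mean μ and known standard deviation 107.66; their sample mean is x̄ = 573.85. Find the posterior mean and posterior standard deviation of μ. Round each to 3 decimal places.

Prior precision 1/τ₀² = 1/75.47² = 0.00017557; data precision n/σ² = 27/107.66² = 0.00232946.
Posterior precision = 0.00017557 + 0.00232946 = 0.00250503, giving posterior SD = 1/√0.00250503 = 19.980.
Posterior mean = (0.00017557·495.11 + 0.00232946·573.85) / 0.00250503 = 568.331.

Posterior mean ≈ 568.331; posterior SD ≈ 19.980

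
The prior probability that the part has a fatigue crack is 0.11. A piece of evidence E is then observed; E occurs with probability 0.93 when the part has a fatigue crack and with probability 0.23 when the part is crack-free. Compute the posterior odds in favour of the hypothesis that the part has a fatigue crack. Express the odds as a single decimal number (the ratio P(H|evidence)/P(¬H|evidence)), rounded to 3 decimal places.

Prior odds = 0.11/(1−0.11) = 0.12360.
Likelihood ratio for E = 0.93/0.23 = 4.0435.
Posterior odds = prior odds × LR = 0.49976.

Posterior odds ≈ 0.500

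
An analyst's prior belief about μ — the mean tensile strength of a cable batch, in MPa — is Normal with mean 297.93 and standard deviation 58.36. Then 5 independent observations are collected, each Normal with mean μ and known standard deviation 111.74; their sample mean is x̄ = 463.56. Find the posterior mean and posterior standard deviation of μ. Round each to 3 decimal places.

Posterior mean ≈ 393.494; posterior SD ≈ 37.958

With known σ, the Normal prior is conjugate. Weight on the data is w = (n/σ²)/(n/σ² + 1/τ₀²) = 0.00040045/(0.00040045+0.00029361) = 0.57697.
Posterior mean = w·x̄ + (1−w)·μ₀ = 0.57697·463.56 + 0.42303·297.93 = 393.494. Posterior variance = 1/(0.00040045+0.00029361) = 1440.79, so SD = 37.958.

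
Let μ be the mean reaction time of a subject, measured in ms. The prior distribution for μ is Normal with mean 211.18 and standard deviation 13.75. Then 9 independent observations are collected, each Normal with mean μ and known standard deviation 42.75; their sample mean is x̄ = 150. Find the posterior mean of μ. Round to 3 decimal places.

With known σ, the Normal prior is conjugate. Weight on the data is w = (n/σ²)/(n/σ² + 1/τ₀²) = 0.00492459/(0.00492459+0.00528926) = 0.48215.
Posterior mean = w·x̄ + (1−w)·μ₀ = 0.48215·150 + 0.51785·211.18 = 181.682.

Posterior mean ≈ 181.682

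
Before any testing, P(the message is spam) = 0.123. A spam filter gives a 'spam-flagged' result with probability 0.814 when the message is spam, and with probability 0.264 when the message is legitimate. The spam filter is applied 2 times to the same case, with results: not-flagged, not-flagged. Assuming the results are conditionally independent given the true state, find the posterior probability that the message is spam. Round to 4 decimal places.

With H the event that the message is spam, the joint likelihood of the observed sequence is P(data|H) = 0.186·0.186 = 0.034596 and P(data|¬H) = 0.736·0.736 = 0.54170.
Bayes: P(H|data) = 0.123·0.034596 / (0.123·0.034596 + 0.877·0.54170) = 0.0042553/0.47932 = 0.0089.

Posterior P(H) ≈ 0.0089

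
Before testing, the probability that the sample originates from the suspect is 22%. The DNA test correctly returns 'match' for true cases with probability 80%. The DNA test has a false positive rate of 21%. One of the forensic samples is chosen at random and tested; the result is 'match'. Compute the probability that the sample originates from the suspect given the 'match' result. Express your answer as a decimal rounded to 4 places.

Let H be the event that the sample originates from the suspect. P(H) = 0.22, so P(¬H) = 0.78. With E the 'match' result, P(E|H) = 0.8 and P(E|¬H) = 0.21.
P(E) = 0.8·0.22 + 0.21·0.78 = 0.17600 + 0.16380 = 0.33980.
By Bayes' theorem, P(H|E) = 0.17600 / 0.33980 = 0.5180.

P(H | E) ≈ 0.5180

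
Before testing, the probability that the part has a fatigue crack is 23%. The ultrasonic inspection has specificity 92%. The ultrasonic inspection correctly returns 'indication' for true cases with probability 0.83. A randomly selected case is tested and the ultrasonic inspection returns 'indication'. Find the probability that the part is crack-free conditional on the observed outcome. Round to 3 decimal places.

P(¬H | E) ≈ 0.244

Let H be the event that the part has a fatigue crack. P(H) = 0.23, so P(¬H) = 0.77. With E the 'indication' result, P(E|H) = 0.83 and P(E|¬H) = 0.08.
P(E) = 0.83·0.23 + 0.08·0.77 = 0.19090 + 0.061600 = 0.25250.
By Bayes' theorem, P(H|E) = 0.19090 / 0.25250 = 0.756. Hence P(¬H|E) = 1 − 0.756 = 0.244.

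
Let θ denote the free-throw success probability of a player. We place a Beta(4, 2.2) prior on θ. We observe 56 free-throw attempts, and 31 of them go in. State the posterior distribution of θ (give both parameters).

Posterior: Beta(35, 27.2)

Observing 31 successes and 25 failures updates Beta(4, 2.2) by adding the success and failure counts to the two shape parameters: α = 4+31 = 35, β = 2.2+25 = 27.2.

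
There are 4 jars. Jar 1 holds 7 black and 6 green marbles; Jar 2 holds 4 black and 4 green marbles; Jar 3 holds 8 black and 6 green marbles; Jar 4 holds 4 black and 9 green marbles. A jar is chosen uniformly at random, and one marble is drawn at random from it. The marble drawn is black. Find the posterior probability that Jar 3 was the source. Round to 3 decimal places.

Tabulate prior·likelihood by source: [1] prior 0.25, lik 0.5385, product 0.1346; [2] prior 0.25, lik 0.5, product 0.1250; [3] prior 0.25, lik 0.5714, product 0.1429; [4] prior 0.25, lik 0.3077, product 0.07692.
Normalizing constant = 0.47940; the posterior for Jar 3 is its product over the sum, 0.1429/0.47940 = 0.298.

Posterior probability ≈ 0.298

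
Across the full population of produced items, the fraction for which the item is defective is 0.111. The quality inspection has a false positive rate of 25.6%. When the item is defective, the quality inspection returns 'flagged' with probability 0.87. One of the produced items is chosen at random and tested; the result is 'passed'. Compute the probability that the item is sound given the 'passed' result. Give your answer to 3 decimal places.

Let H be the event that the item is defective. P(H) = 0.111, so P(¬H) = 0.889. With E the 'passed' result, P(E|H) = 0.13 and P(E|¬H) = 0.744.
P(E) = 0.13·0.111 + 0.744·0.889 = 0.014430 + 0.66142 = 0.67585.
By Bayes' theorem, P(H|E) = 0.014430 / 0.67585 = 0.021. Hence P(¬H|E) = 1 − 0.021 = 0.979.

P(¬H | E) ≈ 0.979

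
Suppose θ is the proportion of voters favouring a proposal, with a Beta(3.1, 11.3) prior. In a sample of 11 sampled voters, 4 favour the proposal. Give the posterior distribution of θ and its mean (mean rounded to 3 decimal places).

The binomial likelihood is conjugate to the Beta prior: with 4 successes and 7 failures, the posterior is Beta(3.1+4, 11.3+7) = Beta(7.1, 18.3).
Posterior mean = α/(α+β) = 7.1/25.4 = 0.280.

Posterior: Beta(7.1, 18.3); mean ≈ 0.280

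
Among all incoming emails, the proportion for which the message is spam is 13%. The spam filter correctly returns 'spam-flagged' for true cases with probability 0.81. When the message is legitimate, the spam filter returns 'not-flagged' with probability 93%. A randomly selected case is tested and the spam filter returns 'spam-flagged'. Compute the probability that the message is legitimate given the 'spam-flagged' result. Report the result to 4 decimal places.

P(¬H | E) ≈ 0.3664

Let H be the event that the message is spam. P(H) = 0.13, so P(¬H) = 0.87. With E the 'spam-flagged' result, P(E|H) = 0.81 and P(E|¬H) = 0.07.
P(E) = 0.81·0.13 + 0.07·0.87 = 0.10530 + 0.060900 = 0.16620.
By Bayes' theorem, P(H|E) = 0.10530 / 0.16620 = 0.6336. Hence P(¬H|E) = 1 − 0.6336 = 0.3664.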